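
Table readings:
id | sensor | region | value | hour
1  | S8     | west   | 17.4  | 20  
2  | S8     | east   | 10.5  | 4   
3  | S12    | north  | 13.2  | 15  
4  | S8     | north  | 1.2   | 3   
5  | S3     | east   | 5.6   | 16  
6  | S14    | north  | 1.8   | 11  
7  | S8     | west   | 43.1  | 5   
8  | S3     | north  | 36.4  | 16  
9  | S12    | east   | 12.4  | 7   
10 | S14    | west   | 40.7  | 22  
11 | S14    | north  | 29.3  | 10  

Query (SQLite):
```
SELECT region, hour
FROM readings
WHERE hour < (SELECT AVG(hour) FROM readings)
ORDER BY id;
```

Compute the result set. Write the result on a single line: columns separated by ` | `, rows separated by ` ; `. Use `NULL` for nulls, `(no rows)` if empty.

east | 4 ; north | 3 ; north | 11 ; west | 5 ; east | 7 ; north | 10

Scalar subquery: AVG(hour) over all readings rows = 11.727273 (≈; comparison uses full precision).
Keep rows where hour < that value.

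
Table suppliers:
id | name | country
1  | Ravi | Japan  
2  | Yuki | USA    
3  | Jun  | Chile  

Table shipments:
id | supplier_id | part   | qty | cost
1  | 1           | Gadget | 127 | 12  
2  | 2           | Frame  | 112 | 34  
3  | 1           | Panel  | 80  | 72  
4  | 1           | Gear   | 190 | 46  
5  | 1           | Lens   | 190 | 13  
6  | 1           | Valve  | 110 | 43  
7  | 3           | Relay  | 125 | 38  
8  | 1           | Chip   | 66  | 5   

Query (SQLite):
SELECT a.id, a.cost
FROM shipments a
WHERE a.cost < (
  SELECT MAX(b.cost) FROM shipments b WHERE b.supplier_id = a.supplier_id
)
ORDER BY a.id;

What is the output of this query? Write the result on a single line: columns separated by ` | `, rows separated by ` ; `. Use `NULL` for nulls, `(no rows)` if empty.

1 | 12 ; 4 | 46 ; 5 | 13 ; 6 | 43 ; 8 | 5

For each shipments row a, compute MAX(cost) over rows sharing a.supplier_id.
Keep row a if a.cost < that per-group MAX.
  supplier_id=1: MAX(cost) = 72
  supplier_id=2: MAX(cost) = 34
  supplier_id=3: MAX(cost) = 38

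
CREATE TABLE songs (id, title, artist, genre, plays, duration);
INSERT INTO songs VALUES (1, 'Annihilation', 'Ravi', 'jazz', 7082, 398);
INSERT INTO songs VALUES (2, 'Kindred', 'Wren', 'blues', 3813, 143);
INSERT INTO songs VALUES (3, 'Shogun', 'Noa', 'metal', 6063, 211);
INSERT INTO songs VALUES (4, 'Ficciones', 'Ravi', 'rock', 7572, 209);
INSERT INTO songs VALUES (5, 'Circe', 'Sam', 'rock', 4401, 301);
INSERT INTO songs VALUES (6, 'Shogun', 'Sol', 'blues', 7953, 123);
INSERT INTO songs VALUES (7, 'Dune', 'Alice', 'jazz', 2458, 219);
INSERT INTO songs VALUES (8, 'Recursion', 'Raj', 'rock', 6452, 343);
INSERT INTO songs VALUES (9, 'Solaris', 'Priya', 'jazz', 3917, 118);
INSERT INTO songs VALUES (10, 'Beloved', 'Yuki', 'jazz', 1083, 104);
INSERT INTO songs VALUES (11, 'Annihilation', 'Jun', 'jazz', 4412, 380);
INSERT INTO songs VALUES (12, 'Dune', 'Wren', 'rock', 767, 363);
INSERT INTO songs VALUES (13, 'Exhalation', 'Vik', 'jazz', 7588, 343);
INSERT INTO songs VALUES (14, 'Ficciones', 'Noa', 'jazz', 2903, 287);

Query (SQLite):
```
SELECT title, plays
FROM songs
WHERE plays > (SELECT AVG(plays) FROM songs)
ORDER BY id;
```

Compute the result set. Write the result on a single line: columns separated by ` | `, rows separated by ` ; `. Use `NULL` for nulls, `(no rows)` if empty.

Scalar subquery: AVG(plays) over all songs rows = 4747.428571 (≈; comparison uses full precision).
Keep rows where plays > that value.

Annihilation | 7082 ; Shogun | 6063 ; Ficciones | 7572 ; Shogun | 7953 ; Recursion | 6452 ; Exhalation | 7588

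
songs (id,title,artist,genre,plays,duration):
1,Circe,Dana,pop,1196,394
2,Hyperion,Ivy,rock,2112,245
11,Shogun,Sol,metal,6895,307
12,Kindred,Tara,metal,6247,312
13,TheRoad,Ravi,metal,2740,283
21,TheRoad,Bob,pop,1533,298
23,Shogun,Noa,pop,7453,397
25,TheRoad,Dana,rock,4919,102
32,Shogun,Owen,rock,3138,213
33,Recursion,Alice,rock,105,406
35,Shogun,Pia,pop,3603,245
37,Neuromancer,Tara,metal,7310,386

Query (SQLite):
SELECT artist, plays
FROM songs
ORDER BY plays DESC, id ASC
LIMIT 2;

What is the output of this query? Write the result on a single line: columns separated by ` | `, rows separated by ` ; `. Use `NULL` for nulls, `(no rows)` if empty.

Noa | 7453 ; Tara | 7310

Sort by plays desc, tiebreak id asc: (7453, id=23), (7310, id=37), (6895, id=11), (6247, id=12), (4919, id=25) …. Take first 2.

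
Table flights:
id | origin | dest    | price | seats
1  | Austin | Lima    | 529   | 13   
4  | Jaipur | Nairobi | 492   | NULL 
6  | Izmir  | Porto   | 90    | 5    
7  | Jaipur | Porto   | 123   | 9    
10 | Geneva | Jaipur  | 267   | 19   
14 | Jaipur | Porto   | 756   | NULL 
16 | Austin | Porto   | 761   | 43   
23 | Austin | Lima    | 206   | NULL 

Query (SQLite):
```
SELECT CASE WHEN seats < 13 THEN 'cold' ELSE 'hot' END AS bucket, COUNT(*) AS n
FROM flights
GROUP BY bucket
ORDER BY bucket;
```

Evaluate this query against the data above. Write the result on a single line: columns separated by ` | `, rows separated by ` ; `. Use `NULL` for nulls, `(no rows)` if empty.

Bucket rows by seats < 13 → 'cold' else 'hot'; count each bucket.
NULL < 13 is unknown, so NULL seats falls into ELSE → 'hot'.

cold | 2 ; hot | 6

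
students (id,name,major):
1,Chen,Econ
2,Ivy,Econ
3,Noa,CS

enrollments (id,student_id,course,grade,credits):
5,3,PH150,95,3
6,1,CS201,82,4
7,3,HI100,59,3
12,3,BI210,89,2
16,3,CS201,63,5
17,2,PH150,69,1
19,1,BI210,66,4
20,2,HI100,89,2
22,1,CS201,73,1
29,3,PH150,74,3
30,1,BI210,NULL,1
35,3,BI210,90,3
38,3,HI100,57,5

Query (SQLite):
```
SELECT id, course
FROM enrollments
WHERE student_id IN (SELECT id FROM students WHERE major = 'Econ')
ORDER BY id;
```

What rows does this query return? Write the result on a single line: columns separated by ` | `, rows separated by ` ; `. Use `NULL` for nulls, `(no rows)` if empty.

Inner query: students.id where major = 'Econ'.
Outer: keep enrollments rows whose student_id is in that set.
Inner query → {1, 2}

6 | CS201 ; 17 | PH150 ; 19 | BI210 ; 20 | HI100 ; 22 | CS201 ; 30 | BI210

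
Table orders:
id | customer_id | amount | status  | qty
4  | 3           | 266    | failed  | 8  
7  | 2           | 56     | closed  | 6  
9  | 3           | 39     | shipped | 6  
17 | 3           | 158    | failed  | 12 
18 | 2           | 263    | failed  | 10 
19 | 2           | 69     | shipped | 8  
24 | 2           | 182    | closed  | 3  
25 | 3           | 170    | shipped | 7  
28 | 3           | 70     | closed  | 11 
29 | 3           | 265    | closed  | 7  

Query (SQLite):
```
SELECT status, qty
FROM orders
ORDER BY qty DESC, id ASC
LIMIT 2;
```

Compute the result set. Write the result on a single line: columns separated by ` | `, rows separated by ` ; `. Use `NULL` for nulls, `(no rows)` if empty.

Sort by qty desc, tiebreak id asc: (12, id=17), (11, id=28), (10, id=18), (8, id=4), (8, id=19) …. Take first 2.

failed | 12 ; closed | 11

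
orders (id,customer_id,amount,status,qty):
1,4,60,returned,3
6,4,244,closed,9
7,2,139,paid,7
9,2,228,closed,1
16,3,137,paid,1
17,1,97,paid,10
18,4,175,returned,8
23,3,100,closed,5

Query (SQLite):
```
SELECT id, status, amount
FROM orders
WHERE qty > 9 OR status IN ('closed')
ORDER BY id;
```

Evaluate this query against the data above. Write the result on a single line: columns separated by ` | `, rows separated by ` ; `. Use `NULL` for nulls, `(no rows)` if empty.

qty > 9: ids {17}
status IN ('closed'): ids {6, 9, 23}
Combine with OR.

6 | closed | 244 ; 9 | closed | 228 ; 17 | paid | 97 ; 23 | closed | 100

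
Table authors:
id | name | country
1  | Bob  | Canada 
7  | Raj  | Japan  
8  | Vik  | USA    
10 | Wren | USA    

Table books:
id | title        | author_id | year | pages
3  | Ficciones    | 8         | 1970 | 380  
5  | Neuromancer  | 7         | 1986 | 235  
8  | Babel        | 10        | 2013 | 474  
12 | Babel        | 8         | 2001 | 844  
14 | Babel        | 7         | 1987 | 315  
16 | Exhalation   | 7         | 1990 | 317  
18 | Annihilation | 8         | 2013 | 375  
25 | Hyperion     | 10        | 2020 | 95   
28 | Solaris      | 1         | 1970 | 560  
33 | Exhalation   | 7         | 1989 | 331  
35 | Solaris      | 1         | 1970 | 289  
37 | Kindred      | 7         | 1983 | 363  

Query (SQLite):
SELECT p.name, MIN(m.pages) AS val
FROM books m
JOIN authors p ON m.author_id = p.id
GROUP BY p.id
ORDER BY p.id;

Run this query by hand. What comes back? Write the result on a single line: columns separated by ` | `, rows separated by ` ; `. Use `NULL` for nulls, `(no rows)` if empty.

Bob | 289 ; Raj | 235 ; Vik | 375 ; Wren | 95

Join each books row to its authors via author_id.
Group joined rows by authors.id; compute MIN(m.pages) per group.
  1: ids {28, 35} → MIN(m.pages)=289
  7: ids {5, 14, 16, 33, 37} → MIN(m.pages)=235
  8: ids {3, 12, 18} → MIN(m.pages)=375
  10: ids {8, 25} → MIN(m.pages)=95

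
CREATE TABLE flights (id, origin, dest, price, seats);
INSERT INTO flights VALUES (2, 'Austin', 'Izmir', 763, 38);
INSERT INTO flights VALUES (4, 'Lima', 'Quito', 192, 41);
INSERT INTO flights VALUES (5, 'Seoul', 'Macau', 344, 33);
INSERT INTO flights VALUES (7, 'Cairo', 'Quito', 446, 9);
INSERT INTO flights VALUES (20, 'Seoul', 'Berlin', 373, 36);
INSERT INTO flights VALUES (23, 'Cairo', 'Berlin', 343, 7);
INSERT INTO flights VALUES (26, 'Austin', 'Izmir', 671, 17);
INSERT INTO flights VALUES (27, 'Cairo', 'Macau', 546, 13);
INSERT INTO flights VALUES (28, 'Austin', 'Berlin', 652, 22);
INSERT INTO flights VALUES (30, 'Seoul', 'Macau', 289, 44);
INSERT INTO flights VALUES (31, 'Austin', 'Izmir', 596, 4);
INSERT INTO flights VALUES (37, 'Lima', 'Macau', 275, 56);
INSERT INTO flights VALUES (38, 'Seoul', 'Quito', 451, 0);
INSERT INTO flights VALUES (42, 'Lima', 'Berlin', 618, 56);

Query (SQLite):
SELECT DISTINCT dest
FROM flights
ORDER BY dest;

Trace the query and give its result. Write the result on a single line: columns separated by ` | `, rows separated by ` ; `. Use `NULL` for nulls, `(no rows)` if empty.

Collect distinct dest values from flights.

Berlin ; Izmir ; Macau ; Quito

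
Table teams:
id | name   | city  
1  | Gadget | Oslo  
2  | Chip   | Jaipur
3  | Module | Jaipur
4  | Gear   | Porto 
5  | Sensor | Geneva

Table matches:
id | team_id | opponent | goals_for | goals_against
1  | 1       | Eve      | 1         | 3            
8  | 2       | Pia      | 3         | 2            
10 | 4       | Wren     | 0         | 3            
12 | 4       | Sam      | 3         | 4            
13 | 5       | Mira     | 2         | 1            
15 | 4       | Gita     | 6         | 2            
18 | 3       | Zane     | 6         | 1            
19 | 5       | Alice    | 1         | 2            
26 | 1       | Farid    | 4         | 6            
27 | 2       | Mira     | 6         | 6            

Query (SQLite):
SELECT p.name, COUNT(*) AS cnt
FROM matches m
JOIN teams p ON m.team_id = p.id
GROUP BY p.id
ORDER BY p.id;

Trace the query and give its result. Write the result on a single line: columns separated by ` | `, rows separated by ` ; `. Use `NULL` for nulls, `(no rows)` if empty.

Join each matches row to its teams via team_id.
Group joined rows by teams.id; compute COUNT(*) per group.
  1: ids {1, 26} → COUNT(*)=2
  2: ids {8, 27} → COUNT(*)=2
  3: ids {18} → COUNT(*)=1
  4: ids {10, 12, 15} → COUNT(*)=3
  5: ids {13, 19} → COUNT(*)=2

Gadget | 2 ; Chip | 2 ; Module | 1 ; Gear | 3 ; Sensor | 2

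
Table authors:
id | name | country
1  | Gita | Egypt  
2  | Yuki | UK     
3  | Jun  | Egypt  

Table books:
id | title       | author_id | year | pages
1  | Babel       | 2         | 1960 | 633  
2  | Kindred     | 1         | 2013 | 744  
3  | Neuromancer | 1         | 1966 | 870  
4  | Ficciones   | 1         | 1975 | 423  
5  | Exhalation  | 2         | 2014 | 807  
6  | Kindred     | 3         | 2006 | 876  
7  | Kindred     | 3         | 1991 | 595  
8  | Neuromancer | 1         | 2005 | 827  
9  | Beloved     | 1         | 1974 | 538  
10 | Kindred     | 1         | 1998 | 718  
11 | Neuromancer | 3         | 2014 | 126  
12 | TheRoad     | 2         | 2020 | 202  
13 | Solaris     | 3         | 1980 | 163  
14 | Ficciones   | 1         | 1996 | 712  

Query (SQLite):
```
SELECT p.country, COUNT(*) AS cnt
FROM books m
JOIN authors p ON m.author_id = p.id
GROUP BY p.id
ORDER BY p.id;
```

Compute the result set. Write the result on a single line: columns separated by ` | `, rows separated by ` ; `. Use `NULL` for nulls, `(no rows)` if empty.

Join each books row to its authors via author_id.
Group joined rows by authors.id; compute COUNT(*) per group.
  1: ids {2, 3, 4, 8, 9, 10, 14} → COUNT(*)=7
  2: ids {1, 5, 12} → COUNT(*)=3
  3: ids {6, 7, 11, 13} → COUNT(*)=4

Egypt | 7 ; UK | 3 ; Egypt | 4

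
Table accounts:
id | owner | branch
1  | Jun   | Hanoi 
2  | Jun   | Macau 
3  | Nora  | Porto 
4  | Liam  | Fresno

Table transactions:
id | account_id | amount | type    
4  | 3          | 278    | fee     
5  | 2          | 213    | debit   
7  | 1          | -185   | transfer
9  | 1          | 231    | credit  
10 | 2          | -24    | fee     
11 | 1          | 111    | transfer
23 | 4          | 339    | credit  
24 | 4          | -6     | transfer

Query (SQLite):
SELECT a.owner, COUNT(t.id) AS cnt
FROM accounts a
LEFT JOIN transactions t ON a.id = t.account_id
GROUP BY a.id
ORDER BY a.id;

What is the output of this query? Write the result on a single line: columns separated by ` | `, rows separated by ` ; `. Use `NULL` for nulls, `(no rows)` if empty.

LEFT JOIN keeps every accounts row; unmatched ones get NULL for transactions columns.
Group by accounts.id and compute COUNT(t.id). COUNT(col) of an all-NULL group is 0.
  1: ids {7, 9, 11} → COUNT(t.id)=3
  2: ids {5, 10} → COUNT(t.id)=2
  3: ids {4} → COUNT(t.id)=1
  4: ids {23, 24} → COUNT(t.id)=2

Jun | 3 ; Jun | 2 ; Nora | 1 ; Liam | 2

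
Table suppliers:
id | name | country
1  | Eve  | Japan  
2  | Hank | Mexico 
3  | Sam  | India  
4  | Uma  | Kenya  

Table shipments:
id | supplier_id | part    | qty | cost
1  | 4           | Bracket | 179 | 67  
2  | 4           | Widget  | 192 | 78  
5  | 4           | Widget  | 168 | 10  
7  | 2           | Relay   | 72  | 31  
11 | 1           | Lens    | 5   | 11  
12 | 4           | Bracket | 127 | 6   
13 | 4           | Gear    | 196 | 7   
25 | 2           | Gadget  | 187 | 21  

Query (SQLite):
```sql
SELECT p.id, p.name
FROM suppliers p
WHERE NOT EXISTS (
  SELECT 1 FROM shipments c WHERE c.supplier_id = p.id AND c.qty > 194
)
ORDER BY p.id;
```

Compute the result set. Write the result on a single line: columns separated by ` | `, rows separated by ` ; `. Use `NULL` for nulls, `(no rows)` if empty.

For each suppliers row, check whether any shipments with matching supplier_id has qty > 194.
Keep rows where that is false.

1 | Eve ; 2 | Hank ; 3 | Sam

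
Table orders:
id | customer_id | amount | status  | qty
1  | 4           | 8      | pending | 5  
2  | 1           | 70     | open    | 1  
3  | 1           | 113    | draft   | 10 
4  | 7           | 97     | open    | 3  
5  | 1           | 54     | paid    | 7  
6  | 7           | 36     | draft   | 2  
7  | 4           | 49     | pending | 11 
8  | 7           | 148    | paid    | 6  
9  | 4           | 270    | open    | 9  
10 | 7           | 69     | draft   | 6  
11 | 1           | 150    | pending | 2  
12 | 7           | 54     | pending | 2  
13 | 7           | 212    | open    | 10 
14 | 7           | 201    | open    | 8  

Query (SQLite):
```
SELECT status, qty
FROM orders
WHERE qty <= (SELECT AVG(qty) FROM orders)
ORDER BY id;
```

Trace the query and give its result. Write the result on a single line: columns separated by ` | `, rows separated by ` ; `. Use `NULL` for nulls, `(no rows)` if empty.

pending | 5 ; open | 1 ; open | 3 ; draft | 2 ; pending | 2 ; pending | 2

Scalar subquery: AVG(qty) over all orders rows = 5.857143 (≈; comparison uses full precision).
Keep rows where qty <= that value.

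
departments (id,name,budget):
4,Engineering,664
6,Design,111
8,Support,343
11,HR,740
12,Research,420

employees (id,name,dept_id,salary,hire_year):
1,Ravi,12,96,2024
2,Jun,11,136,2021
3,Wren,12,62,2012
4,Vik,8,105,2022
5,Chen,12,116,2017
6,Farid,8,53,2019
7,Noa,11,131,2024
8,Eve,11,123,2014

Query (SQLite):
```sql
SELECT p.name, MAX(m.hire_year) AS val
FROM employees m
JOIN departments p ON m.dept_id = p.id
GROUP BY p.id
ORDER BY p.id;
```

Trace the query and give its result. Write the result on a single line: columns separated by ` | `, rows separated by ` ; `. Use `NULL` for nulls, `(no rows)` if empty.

Join each employees row to its departments via dept_id.
Group joined rows by departments.id; compute MAX(m.hire_year) per group.
  8: ids {4, 6} → MAX(m.hire_year)=2022
  11: ids {2, 7, 8} → MAX(m.hire_year)=2024
  12: ids {1, 3, 5} → MAX(m.hire_year)=2024

Support | 2022 ; HR | 2024 ; Research | 2024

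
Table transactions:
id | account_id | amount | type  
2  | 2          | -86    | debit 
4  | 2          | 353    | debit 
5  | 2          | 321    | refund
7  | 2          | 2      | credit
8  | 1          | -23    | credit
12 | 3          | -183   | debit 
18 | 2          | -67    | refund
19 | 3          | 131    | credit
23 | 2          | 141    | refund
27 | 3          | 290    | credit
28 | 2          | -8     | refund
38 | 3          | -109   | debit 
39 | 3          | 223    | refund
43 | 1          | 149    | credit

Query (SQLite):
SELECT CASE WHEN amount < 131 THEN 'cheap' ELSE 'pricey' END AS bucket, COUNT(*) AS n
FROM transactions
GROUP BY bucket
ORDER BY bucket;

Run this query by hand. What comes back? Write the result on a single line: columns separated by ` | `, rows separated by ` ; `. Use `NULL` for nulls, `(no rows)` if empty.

cheap | 7 ; pricey | 7

Bucket rows by amount < 131 → 'cheap' else 'pricey'; count each bucket.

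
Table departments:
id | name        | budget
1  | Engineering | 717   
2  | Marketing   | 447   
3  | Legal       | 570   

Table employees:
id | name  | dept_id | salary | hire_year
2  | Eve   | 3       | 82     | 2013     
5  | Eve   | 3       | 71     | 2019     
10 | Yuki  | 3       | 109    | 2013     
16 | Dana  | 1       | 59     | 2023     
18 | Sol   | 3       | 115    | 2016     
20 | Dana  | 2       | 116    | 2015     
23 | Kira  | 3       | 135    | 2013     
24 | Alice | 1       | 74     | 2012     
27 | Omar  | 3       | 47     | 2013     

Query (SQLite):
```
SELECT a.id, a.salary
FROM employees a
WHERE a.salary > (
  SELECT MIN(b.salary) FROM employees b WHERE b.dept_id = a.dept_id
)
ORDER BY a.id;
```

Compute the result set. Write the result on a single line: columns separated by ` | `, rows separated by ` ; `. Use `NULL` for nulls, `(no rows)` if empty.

2 | 82 ; 5 | 71 ; 10 | 109 ; 18 | 115 ; 23 | 135 ; 24 | 74

For each employees row a, compute MIN(salary) over rows sharing a.dept_id.
Keep row a if a.salary > that per-group MIN.
  dept_id=1: MIN(salary) = 59
  dept_id=2: MIN(salary) = 116
  dept_id=3: MIN(salary) = 47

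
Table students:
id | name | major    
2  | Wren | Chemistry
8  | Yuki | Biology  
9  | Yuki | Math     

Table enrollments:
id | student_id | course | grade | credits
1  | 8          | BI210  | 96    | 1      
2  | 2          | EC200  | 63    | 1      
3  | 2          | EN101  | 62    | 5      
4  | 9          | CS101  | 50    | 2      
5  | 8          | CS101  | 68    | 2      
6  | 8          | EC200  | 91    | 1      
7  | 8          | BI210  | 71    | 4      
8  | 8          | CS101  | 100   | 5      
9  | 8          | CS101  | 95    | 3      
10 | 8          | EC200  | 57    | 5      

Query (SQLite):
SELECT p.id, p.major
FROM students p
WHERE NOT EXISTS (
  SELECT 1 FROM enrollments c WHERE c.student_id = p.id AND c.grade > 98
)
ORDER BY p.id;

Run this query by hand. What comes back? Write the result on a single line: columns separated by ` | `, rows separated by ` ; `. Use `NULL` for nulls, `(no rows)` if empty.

For each students row, check whether any enrollments with matching student_id has grade > 98.
Keep rows where that is false.

2 | Chemistry ; 9 | Math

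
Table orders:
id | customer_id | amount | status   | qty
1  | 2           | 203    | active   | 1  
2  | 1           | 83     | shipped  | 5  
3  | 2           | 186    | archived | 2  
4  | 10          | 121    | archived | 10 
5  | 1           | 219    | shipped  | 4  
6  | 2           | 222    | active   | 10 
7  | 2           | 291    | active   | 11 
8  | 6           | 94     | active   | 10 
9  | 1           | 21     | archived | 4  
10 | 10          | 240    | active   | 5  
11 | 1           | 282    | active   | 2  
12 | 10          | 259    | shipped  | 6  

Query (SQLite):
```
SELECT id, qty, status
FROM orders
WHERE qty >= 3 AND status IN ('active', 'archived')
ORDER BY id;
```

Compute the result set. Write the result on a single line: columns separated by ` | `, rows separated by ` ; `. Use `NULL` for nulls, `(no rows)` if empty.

qty >= 3: ids {2, 4, 5, 6, 7, 8, 9, 10, 12}
status IN ('active', 'archived'): ids {1, 3, 4, 6, 7, 8, 9, 10, 11}
Combine with AND.

4 | 10 | archived ; 6 | 10 | active ; 7 | 11 | active ; 8 | 10 | active ; 9 | 4 | archived ; 10 | 5 | active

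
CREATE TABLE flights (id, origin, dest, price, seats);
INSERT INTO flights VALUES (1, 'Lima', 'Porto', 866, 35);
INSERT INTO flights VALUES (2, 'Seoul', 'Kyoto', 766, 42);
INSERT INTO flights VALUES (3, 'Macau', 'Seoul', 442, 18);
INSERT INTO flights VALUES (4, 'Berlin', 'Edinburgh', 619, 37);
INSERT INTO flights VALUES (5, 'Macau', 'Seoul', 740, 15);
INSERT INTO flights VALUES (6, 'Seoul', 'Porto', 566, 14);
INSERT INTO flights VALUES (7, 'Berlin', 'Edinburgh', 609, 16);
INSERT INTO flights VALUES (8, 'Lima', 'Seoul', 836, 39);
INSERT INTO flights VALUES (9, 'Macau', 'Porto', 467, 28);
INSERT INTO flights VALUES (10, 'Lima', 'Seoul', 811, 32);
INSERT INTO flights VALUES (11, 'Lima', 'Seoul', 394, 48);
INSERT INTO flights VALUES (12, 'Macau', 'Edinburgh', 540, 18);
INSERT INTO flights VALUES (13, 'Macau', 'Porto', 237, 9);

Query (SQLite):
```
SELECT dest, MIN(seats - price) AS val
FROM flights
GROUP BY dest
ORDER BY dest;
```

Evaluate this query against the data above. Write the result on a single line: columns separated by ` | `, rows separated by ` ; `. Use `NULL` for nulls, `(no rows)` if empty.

Edinburgh | -593 ; Kyoto | -724 ; Porto | -831 ; Seoul | -797

For each row compute seats - price.
Group by dest; take MIN of the expression per group.
  Edinburgh: ids {4, 7, 12} → MIN(seats - price)=-593
  Kyoto: ids {2} → MIN(seats - price)=-724
  Porto: ids {1, 6, 9, 13} → MIN(seats - price)=-831
  Seoul: ids {3, 5, 8, 10, 11} → MIN(seats - price)=-797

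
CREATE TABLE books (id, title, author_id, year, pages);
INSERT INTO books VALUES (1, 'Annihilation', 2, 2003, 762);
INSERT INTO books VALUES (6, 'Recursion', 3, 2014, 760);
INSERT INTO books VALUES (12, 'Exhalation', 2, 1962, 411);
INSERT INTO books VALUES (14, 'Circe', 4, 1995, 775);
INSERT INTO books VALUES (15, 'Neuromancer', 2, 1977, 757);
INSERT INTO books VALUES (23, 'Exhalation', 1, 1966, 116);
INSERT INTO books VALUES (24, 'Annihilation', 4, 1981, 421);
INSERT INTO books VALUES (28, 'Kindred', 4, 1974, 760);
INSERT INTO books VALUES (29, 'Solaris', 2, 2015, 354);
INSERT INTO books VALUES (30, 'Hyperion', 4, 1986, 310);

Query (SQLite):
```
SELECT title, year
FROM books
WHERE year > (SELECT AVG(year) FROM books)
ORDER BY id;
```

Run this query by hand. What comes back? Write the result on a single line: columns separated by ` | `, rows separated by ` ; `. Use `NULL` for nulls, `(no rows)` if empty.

Annihilation | 2003 ; Recursion | 2014 ; Circe | 1995 ; Solaris | 2015

Scalar subquery: AVG(year) over all books rows = 1987.3.
Keep rows where year > that value.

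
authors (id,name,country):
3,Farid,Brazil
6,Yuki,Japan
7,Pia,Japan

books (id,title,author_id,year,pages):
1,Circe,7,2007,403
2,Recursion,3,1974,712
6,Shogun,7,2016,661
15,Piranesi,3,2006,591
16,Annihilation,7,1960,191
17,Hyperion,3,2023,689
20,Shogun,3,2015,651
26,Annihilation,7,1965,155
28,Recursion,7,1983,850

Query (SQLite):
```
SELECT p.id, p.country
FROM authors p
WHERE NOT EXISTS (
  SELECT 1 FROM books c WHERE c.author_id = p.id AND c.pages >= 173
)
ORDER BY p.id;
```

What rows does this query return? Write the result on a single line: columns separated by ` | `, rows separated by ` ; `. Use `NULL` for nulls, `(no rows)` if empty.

For each authors row, check whether any books with matching author_id has pages >= 173.
Keep rows where that is false.

6 | Japan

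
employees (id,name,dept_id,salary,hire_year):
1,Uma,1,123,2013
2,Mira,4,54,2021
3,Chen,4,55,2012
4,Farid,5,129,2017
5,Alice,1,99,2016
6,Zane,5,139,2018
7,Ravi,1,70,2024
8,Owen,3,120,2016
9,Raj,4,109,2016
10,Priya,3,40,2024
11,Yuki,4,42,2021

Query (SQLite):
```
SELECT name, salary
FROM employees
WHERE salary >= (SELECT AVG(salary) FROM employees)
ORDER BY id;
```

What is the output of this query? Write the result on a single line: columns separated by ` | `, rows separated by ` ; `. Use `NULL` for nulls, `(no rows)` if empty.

Uma | 123 ; Farid | 129 ; Alice | 99 ; Zane | 139 ; Owen | 120 ; Raj | 109

Scalar subquery: AVG(salary) over all employees rows = 89.090909 (≈; comparison uses full precision).
Keep rows where salary >= that value.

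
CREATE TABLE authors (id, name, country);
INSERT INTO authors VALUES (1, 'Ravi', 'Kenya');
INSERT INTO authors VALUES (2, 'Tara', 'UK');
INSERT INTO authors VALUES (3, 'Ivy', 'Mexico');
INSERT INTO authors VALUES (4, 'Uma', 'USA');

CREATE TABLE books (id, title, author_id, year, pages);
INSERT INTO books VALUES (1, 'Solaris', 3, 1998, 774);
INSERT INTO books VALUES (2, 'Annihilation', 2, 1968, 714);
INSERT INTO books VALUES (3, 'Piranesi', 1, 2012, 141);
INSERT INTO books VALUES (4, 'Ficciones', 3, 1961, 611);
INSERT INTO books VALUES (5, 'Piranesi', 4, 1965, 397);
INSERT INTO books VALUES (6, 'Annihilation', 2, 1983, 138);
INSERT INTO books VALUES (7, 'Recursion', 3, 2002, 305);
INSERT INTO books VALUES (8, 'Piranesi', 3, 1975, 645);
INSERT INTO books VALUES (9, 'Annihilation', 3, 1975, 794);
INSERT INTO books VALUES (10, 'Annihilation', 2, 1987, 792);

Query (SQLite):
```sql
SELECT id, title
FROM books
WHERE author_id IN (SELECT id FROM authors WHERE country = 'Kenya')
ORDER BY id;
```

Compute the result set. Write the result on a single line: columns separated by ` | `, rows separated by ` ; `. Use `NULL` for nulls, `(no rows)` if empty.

Inner query: authors.id where country = 'Kenya'.
Outer: keep books rows whose author_id is in that set.
Inner query → {1}

3 | Piranesi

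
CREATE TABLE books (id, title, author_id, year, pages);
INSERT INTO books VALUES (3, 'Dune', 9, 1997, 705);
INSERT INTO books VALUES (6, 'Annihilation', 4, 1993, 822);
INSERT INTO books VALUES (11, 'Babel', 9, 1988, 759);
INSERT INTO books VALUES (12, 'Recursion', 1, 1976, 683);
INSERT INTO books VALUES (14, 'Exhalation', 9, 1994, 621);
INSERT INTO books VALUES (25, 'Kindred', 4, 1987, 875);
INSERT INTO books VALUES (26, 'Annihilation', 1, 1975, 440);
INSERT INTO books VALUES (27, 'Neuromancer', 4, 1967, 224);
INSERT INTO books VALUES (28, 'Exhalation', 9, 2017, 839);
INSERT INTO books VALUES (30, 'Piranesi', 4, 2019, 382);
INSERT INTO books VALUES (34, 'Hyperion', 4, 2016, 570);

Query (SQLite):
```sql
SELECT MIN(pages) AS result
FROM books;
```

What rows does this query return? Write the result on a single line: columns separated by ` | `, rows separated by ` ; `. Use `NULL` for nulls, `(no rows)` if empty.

224

All pages values: [705, 822, 759, 683, 621, 875, 440, 224, 839, 382, 570].
MIN of non-NULL values = 224.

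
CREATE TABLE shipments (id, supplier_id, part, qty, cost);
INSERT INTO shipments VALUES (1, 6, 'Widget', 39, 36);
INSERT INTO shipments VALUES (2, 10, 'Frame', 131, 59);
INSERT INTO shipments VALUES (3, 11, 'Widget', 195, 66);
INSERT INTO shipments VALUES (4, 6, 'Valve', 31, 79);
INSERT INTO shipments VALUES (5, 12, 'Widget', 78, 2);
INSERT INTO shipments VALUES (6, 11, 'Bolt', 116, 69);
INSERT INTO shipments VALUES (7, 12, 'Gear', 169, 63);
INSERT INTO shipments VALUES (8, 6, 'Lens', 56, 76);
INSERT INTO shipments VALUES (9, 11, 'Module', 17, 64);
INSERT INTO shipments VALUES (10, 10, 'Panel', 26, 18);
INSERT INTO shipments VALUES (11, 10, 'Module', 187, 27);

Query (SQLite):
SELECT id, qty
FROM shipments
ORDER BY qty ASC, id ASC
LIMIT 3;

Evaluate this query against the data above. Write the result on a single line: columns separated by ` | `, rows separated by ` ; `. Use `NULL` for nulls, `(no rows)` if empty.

9 | 17 ; 10 | 26 ; 4 | 31

Sort by qty asc, tiebreak id asc: (17, id=9), (26, id=10), (31, id=4), (39, id=1), (56, id=8), (78, id=5) …. Take first 3.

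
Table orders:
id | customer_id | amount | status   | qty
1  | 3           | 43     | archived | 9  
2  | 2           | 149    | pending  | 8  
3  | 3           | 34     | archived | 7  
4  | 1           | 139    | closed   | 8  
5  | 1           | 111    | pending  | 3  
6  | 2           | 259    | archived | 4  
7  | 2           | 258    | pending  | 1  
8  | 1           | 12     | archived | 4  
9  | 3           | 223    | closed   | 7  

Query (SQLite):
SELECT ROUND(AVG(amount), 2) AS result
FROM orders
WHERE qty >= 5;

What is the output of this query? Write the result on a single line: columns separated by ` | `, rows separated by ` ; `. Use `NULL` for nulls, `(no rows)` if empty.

117.6

Rows where qty >= 5 → amount values: [43, 149, 34, 139, 223].
AVG = 588 / 5 (rounded to 2 dp).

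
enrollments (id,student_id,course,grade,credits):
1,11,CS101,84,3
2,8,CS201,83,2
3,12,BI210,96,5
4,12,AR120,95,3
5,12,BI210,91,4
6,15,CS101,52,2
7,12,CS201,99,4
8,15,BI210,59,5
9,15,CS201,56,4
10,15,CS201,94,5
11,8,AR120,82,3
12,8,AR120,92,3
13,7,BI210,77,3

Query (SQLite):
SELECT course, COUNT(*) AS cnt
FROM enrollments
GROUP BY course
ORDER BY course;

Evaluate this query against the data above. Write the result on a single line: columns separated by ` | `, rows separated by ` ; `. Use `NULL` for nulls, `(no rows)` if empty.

Partition enrollments by course; compute COUNT(*) within each group.
  AR120: ids {4, 11, 12} → COUNT(*)=3
  BI210: ids {3, 5, 8, 13} → COUNT(*)=4
  CS101: ids {1, 6} → COUNT(*)=2
  CS201: ids {2, 7, 9, 10} → COUNT(*)=4

AR120 | 3 ; BI210 | 4 ; CS101 | 2 ; CS201 | 4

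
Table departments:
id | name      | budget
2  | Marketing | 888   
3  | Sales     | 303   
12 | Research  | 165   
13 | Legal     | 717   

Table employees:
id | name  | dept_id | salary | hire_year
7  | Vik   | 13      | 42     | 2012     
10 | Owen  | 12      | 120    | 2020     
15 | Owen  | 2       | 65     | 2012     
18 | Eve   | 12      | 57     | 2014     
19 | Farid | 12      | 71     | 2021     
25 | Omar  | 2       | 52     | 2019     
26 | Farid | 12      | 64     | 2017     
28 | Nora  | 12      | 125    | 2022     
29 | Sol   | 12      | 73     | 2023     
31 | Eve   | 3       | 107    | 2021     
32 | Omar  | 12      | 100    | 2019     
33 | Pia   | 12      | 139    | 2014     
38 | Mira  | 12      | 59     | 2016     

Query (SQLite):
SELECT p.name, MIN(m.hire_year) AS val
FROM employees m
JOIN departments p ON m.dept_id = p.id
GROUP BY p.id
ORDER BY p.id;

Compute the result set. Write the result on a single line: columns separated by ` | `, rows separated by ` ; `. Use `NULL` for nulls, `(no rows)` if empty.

Join each employees row to its departments via dept_id.
Group joined rows by departments.id; compute MIN(m.hire_year) per group.
  2: ids {15, 25} → MIN(m.hire_year)=2012
  3: ids {31} → MIN(m.hire_year)=2021
  12: ids {10, 18, 19, 26, 28, 29, 32, 33, 38} → MIN(m.hire_year)=2014
  13: ids {7} → MIN(m.hire_year)=2012

Marketing | 2012 ; Sales | 2021 ; Research | 2014 ; Legal | 2012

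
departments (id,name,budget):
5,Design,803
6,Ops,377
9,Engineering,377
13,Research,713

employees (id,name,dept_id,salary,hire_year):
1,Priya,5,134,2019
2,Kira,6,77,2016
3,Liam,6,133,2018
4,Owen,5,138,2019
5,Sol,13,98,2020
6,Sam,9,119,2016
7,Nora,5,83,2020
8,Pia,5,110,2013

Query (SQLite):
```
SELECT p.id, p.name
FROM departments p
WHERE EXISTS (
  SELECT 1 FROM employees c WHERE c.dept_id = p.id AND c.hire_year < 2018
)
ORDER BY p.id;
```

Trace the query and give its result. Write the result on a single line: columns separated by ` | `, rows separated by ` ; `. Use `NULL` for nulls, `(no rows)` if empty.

For each departments row, check whether any employees with matching dept_id has hire_year < 2018.
Keep rows where that is true.

5 | Design ; 6 | Ops ; 9 | Engineering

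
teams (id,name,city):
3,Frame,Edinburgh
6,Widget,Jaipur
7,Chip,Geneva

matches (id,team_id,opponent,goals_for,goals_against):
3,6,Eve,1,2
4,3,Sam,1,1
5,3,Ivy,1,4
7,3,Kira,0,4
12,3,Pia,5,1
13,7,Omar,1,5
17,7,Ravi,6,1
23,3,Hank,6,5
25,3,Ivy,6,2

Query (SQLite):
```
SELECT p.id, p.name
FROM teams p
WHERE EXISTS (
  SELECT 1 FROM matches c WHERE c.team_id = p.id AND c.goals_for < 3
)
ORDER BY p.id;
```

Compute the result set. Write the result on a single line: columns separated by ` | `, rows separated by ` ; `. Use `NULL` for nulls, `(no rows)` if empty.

For each teams row, check whether any matches with matching team_id has goals_for < 3.
Keep rows where that is true.

3 | Frame ; 6 | Widget ; 7 | Chip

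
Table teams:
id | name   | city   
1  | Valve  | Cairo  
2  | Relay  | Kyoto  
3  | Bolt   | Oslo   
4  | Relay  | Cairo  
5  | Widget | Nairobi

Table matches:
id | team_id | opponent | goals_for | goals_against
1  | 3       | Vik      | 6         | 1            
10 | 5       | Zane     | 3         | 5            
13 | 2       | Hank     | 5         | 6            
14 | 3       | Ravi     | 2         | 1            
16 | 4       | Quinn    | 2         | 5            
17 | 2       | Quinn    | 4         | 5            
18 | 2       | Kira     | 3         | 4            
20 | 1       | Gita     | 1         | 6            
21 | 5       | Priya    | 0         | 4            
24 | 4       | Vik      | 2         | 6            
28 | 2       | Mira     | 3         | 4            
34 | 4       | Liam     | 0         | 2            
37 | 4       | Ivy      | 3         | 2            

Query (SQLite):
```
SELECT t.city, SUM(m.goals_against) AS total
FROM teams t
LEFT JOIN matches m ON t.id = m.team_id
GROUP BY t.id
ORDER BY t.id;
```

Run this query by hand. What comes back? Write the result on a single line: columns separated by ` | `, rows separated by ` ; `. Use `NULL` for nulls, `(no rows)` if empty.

Cairo | 6 ; Kyoto | 19 ; Oslo | 2 ; Cairo | 15 ; Nairobi | 9

LEFT JOIN keeps every teams row; unmatched ones get NULL for matches columns.
Group by teams.id and compute SUM(m.goals_against). SUM over an all-NULL group is NULL.
  1: ids {20} → SUM(m.goals_against)=6
  2: ids {13, 17, 18, 28} → SUM(m.goals_against)=19
  3: ids {1, 14} → SUM(m.goals_against)=2
  4: ids {16, 24, 34, 37} → SUM(m.goals_against)=15
  5: ids {10, 21} → SUM(m.goals_against)=9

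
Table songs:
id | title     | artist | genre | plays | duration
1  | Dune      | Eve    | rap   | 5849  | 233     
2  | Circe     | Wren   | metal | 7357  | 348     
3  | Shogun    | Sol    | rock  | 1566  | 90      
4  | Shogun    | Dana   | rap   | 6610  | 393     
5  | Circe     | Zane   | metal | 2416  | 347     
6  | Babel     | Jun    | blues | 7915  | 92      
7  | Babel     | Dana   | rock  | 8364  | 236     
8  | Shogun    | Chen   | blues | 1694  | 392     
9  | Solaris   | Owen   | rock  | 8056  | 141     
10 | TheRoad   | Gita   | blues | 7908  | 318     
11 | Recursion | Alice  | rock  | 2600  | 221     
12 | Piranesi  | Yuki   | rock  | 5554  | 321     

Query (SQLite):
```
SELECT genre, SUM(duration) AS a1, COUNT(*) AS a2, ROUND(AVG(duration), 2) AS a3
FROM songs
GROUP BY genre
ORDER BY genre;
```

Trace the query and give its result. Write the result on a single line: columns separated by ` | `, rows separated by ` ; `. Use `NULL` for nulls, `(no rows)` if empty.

Group songs by genre.
Per group compute: SUM(duration), COUNT(*), ROUND(AVG(duration), 2).
  blues: ids {6, 8, 10} → SUM(duration)=802, COUNT(*)=3, ROUND(AVG(duration), 2)=267.33
  metal: ids {2, 5} → SUM(duration)=695, COUNT(*)=2, ROUND(AVG(duration), 2)=347.5
  rap: ids {1, 4} → SUM(duration)=626, COUNT(*)=2, ROUND(AVG(duration), 2)=313
  rock: ids {3, 7, 9, 11, 12} → SUM(duration)=1009, COUNT(*)=5, ROUND(AVG(duration), 2)=201.8

blues | 802 | 3 | 267.33 ; metal | 695 | 2 | 347.5 ; rap | 626 | 2 | 313 ; rock | 1009 | 5 | 201.8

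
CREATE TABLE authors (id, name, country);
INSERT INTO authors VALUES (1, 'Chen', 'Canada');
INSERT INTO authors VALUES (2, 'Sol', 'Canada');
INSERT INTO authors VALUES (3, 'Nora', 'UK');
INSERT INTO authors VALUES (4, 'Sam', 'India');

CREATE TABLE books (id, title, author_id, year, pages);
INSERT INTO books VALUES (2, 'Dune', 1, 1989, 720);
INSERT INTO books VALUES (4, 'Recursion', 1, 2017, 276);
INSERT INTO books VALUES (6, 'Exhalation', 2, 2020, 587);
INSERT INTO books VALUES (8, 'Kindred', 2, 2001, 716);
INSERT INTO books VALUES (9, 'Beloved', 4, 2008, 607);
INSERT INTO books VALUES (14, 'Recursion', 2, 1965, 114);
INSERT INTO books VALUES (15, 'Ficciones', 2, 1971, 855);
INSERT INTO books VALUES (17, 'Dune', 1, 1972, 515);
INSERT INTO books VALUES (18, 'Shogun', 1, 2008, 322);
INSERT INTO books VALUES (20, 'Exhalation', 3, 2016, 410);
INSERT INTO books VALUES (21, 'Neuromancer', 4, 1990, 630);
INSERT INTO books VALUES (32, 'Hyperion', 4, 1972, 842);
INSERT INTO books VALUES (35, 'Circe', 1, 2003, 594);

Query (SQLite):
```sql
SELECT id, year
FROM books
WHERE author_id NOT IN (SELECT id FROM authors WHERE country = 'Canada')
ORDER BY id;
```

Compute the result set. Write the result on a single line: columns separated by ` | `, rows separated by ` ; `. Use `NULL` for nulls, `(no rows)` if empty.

9 | 2008 ; 20 | 2016 ; 21 | 1990 ; 32 | 1972

Inner query: authors.id where country = 'Canada'.
Outer: keep books rows whose author_id is not in that set.
Inner query → {1, 2}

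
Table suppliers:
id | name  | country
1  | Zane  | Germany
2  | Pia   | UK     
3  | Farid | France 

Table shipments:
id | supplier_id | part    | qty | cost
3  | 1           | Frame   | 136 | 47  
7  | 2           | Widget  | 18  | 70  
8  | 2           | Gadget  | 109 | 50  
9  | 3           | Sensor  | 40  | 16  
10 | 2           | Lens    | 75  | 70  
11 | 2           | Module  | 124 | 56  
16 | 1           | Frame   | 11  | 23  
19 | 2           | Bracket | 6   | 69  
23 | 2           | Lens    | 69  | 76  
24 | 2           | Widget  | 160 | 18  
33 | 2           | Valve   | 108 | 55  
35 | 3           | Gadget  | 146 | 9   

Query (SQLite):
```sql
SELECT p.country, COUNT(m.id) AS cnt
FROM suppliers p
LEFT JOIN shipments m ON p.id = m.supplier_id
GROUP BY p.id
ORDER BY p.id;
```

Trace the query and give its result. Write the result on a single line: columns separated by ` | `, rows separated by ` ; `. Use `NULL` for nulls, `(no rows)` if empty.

Germany | 2 ; UK | 8 ; France | 2

LEFT JOIN keeps every suppliers row; unmatched ones get NULL for shipments columns.
Group by suppliers.id and compute COUNT(m.id). COUNT(col) of an all-NULL group is 0.
  1: ids {3, 16} → COUNT(m.id)=2
  2: ids {7, 8, 10, 11, 19, 23, 24, 33} → COUNT(m.id)=8
  3: ids {9, 35} → COUNT(m.id)=2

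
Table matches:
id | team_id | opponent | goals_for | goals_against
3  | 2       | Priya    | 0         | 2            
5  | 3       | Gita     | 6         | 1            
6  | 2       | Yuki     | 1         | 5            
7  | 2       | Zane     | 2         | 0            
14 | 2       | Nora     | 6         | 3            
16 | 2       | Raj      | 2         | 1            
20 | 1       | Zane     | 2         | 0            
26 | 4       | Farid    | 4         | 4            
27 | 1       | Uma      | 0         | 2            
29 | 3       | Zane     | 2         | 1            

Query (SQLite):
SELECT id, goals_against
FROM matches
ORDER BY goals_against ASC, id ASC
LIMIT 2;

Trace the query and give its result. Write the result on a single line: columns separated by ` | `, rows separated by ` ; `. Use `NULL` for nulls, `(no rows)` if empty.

7 | 0 ; 20 | 0

Sort by goals_against asc, tiebreak id asc: (0, id=7), (0, id=20), (1, id=5), (1, id=16), (1, id=29) …. Take first 2.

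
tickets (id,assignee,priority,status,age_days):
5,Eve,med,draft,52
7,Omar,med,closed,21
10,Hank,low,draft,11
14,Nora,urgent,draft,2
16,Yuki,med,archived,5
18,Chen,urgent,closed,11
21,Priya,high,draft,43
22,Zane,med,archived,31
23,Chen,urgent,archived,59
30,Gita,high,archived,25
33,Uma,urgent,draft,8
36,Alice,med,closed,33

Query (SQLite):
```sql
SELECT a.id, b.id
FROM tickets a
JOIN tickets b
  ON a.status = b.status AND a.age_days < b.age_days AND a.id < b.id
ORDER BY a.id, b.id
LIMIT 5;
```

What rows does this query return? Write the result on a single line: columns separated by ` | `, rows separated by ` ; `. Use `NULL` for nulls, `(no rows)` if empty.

7 | 36 ; 10 | 21 ; 14 | 21 ; 14 | 33 ; 16 | 22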